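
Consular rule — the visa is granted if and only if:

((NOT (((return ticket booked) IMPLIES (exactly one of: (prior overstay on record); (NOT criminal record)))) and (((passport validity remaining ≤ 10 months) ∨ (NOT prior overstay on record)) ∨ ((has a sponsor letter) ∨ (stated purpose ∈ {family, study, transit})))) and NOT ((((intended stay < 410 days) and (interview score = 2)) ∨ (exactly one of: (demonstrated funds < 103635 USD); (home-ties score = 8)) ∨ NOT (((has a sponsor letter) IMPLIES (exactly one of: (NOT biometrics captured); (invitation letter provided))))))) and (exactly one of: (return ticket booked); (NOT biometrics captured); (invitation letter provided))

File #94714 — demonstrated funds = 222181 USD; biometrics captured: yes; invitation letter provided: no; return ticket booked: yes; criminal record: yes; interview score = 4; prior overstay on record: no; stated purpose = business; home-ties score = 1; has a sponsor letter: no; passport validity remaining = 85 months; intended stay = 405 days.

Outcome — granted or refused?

Granted

Atomic conditions:
  return ticket booked: yes → true
  prior overstay on record: no → false
  NOT criminal record: yes → false
  passport validity remaining ≤ 10 months: 85 ≤ 10 is false
  NOT prior overstay on record: no → true
  has a sponsor letter: no → false
  stated purpose ∈ {family, study, transit}: business is not in the set → false
  intended stay < 410 days: 405 < 410 is true
  interview score = 2: 4 == 2 is false
  demonstrated funds < 103635 USD: 222181 < 103635 is false
  home-ties score = 8: 1 == 8 is false
  NOT biometrics captured: yes → false
  invitation letter provided: no → false
Combine:
[1.1.1.1.2] exactly-one(false, false) = false
[1.1.1.1] true → false = false
[1.1.1] NOT false = true
[1.1.2.1] false OR true = true
[1.1.2.2] false OR false = false
[1.1.2] true OR false = true
[1.1] true AND true = true
[1.2.1.1] true AND false = false
[1.2.1.2] exactly-one(false, false) = false
[1.2.1.3.1.2] exactly-one(false, false) = false
[1.2.1.3.1] false → false (antecedent false ⇒ implication holds) = true
[1.2.1.3] NOT true = false
[1.2.1] false OR false OR false = false
[1.2] NOT false = true
[1] true AND true = true
[2] exactly-one(true, false, false) = true
[root] true AND true = true
Overall: true → granted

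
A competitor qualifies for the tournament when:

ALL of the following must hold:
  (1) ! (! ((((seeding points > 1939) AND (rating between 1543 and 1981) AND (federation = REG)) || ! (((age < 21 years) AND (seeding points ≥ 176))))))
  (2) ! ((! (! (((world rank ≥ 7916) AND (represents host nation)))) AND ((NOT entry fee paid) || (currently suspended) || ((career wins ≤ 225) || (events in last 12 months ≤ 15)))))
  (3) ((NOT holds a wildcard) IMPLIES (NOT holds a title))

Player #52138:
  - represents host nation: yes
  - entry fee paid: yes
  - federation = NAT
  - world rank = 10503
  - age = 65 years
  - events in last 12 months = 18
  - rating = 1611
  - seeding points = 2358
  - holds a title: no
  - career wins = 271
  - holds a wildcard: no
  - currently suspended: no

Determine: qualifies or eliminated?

Qualifies

Atomic conditions:
  seeding points > 1939: 2358 > 1939 is true
  rating between 1543 and 1981: 1611 in [1543, 1981] is true
  federation = REG: NAT == REG is false
  age < 21 years: 65 < 21 is false
  seeding points ≥ 176: 2358 ≥ 176 is true
  world rank ≥ 7916: 10503 ≥ 7916 is true
  represents host nation: yes → true
  NOT entry fee paid: yes → false
  currently suspended: no → false
  career wins ≤ 225: 271 ≤ 225 is false
  events in last 12 months ≤ 15: 18 ≤ 15 is false
  NOT holds a wildcard: no → true
  NOT holds a title: no → true
Combine:
[1.1.1.1] true AND true AND false = false
[1.1.1.2.1] false AND true = false
[1.1.1.2] NOT false = true
[1.1.1] false OR true = true
[1.1] NOT true = false
[1] NOT false = true
[2.1.1.1.1] true AND true = true
[2.1.1.1] NOT true = false
[2.1.1] NOT false = true
[2.1.2.3] false OR false = false
[2.1.2] false OR false OR false = false
[2.1] true AND false = false
[2] NOT false = true
[3] true → true = true
[root] true AND true AND true = true
Overall: true → qualifies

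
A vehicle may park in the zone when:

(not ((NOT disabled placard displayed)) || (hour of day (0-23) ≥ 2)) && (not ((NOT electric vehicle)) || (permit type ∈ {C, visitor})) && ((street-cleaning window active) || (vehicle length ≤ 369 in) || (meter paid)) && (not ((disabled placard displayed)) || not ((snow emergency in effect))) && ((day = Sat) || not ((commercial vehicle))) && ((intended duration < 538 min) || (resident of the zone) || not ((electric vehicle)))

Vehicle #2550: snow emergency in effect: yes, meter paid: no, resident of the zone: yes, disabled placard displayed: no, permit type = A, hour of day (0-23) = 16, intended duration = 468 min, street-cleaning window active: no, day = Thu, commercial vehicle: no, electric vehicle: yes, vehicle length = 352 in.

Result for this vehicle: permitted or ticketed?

Permitted

Atomic conditions:
  NOT disabled placard displayed: no → true
  hour of day (0-23) ≥ 2: 16 ≥ 2 is true
  NOT electric vehicle: yes → false
  permit type ∈ {C, visitor}: A is not in the set → false
  street-cleaning window active: no → false
  vehicle length ≤ 369 in: 352 ≤ 369 is true
  meter paid: no → false
  disabled placard displayed: no → false
  snow emergency in effect: yes → true
  day = Sat: Thu == Sat is false
  commercial vehicle: no → false
  intended duration < 538 min: 468 < 538 is true
  resident of the zone: yes → true
  electric vehicle: yes → true
Combine:
[1.1] NOT true = false
[1] false OR true = true
[2.1] NOT false = true
[2] true OR false = true
[3] false OR true OR false = true
[4.1] NOT false = true
[4.2] NOT true = false
[4] true OR false = true
[5.2] NOT false = true
[5] false OR true = true
[6.3] NOT true = false
[6] true OR true OR false = true
[root] true AND true AND true AND true AND true AND true = true
Overall: true → permitted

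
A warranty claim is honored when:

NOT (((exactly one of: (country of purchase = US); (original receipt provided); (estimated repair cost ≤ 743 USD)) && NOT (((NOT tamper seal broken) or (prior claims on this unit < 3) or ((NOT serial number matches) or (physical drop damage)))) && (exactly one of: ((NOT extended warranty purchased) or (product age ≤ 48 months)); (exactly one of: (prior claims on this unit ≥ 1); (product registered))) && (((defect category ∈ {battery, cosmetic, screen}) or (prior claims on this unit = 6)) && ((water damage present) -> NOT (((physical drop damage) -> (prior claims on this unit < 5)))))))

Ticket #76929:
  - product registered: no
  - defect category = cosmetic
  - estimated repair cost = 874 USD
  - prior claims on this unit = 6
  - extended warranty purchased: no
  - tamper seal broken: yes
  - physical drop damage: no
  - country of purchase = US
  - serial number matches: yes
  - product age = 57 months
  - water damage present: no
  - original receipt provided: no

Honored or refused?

Atomic conditions:
  country of purchase = US: US == US is true
  original receipt provided: no → false
  estimated repair cost ≤ 743 USD: 874 ≤ 743 is false
  NOT tamper seal broken: yes → false
  prior claims on this unit < 3: 6 < 3 is false
  NOT serial number matches: yes → false
  physical drop damage: no → false
  NOT extended warranty purchased: no → true
  product age ≤ 48 months: 57 ≤ 48 is false
  prior claims on this unit ≥ 1: 6 ≥ 1 is true
  product registered: no → false
  defect category ∈ {battery, cosmetic, screen}: cosmetic is in the set → true
  prior claims on this unit = 6: 6 == 6 is true
  water damage present: no → false
  prior claims on this unit < 5: 6 < 5 is false
Combine:
[1.1] exactly-one(true, false, false) = true
[1.2.1.3] false OR false = false
[1.2.1] false OR false OR false = false
[1.2] NOT false = true
[1.3.1] true OR false = true
[1.3.2] exactly-one(true, false) = true
[1.3] exactly-one(true, true) = false
[1.4.1] true OR true = true
[1.4.2.2.1] false → false (antecedent false ⇒ implication holds) = true
[1.4.2.2] NOT true = false
[1.4.2] false → false (antecedent false ⇒ implication holds) = true
[1.4] true AND true = true
[1] true AND true AND false AND true = false
[root] NOT false = true
Overall: true → honored

Honored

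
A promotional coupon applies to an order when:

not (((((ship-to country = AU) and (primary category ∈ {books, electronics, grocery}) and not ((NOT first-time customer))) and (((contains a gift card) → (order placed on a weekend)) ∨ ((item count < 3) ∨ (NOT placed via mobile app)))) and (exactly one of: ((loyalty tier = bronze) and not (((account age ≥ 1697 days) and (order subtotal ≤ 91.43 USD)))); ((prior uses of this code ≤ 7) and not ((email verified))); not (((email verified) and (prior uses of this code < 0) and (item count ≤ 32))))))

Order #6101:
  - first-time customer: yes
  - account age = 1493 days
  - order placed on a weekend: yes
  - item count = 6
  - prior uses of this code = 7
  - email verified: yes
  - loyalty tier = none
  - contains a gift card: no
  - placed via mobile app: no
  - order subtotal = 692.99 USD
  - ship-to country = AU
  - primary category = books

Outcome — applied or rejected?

Atomic conditions:
  ship-to country = AU: AU == AU is true
  primary category ∈ {books, electronics, grocery}: books is in the set → true
  NOT first-time customer: yes → false
  contains a gift card: no → false
  order placed on a weekend: yes → true
  item count < 3: 6 < 3 is false
  NOT placed via mobile app: no → true
  loyalty tier = bronze: none == bronze is false
  account age ≥ 1697 days: 1493 ≥ 1697 is false
  order subtotal ≤ 91.43 USD: 692.99 ≤ 91.43 is false
  prior uses of this code ≤ 7: 7 ≤ 7 is true
  email verified: yes → true
  prior uses of this code < 0: 7 < 0 is false
  item count ≤ 32: 6 ≤ 32 is true
Combine:
[1.1.1.3] NOT false = true
[1.1.1] true AND true AND true = true
[1.1.2.1] false → true (antecedent false ⇒ implication holds) = true
[1.1.2.2] false OR true = true
[1.1.2] true OR true = true
[1.1] true AND true = true
[1.2.1.2.1] false AND false = false
[1.2.1.2] NOT false = true
[1.2.1] false AND true = false
[1.2.2.2] NOT true = false
[1.2.2] true AND false = false
[1.2.3.1] true AND false AND true = false
[1.2.3] NOT false = true
[1.2] exactly-one(false, false, true) = true
[1] true AND true = true
[root] NOT true = false
Overall: false → rejected

Rejected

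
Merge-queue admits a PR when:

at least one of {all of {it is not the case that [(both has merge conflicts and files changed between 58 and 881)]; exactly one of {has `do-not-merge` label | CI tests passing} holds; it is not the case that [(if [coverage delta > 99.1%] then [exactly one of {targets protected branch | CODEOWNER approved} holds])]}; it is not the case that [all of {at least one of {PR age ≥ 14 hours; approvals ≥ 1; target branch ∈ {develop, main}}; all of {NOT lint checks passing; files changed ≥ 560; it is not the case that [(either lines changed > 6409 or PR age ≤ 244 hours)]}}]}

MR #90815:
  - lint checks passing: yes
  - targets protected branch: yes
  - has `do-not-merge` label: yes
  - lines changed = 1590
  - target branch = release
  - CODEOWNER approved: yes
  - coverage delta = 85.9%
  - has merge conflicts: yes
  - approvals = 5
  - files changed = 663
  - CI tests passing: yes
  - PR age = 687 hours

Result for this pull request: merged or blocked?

Merged

Atomic conditions:
  has merge conflicts: yes → true
  files changed between 58 and 881: 663 in [58, 881] is true
  has `do-not-merge` label: yes → true
  CI tests passing: yes → true
  coverage delta > 99.1%: 85.9 > 99.1 is false
  targets protected branch: yes → true
  CODEOWNER approved: yes → true
  PR age ≥ 14 hours: 687 ≥ 14 is true
  approvals ≥ 1: 5 ≥ 1 is true
  target branch ∈ {develop, main}: release is not in the set → false
  NOT lint checks passing: yes → false
  files changed ≥ 560: 663 ≥ 560 is true
  lines changed > 6409: 1590 > 6409 is false
  PR age ≤ 244 hours: 687 ≤ 244 is false
Combine:
[1.1.1] true AND true = true
[1.1] NOT true = false
[1.2] exactly-one(true, true) = false
[1.3.1.2] exactly-one(true, true) = false
[1.3.1] false → false (antecedent false ⇒ implication holds) = true
[1.3] NOT true = false
[1] false AND false AND false = false
[2.1.1] true OR true OR false = true
[2.1.2.3.1] false OR false = false
[2.1.2.3] NOT false = true
[2.1.2] false AND true AND true = false
[2.1] true AND false = false
[2] NOT false = true
[root] false OR true = true
Overall: true → merged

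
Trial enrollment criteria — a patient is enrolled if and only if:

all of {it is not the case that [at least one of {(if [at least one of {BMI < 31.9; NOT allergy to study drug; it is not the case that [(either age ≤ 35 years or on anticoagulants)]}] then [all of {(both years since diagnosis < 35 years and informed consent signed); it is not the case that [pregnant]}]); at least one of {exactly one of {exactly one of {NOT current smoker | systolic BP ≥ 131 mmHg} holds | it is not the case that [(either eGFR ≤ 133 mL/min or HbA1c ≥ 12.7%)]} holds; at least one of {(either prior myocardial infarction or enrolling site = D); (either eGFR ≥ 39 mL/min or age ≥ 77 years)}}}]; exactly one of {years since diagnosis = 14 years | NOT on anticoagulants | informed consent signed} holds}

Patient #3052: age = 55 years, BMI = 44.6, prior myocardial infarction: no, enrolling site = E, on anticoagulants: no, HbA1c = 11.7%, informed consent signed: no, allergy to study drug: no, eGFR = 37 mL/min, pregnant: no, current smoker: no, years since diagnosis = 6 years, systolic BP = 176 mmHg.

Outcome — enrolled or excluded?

Enrolled

Atomic conditions:
  BMI < 31.9: 44.6 < 31.9 is false
  NOT allergy to study drug: no → true
  age ≤ 35 years: 55 ≤ 35 is false
  on anticoagulants: no → false
  years since diagnosis < 35 years: 6 < 35 is true
  informed consent signed: no → false
  pregnant: no → false
  NOT current smoker: no → true
  systolic BP ≥ 131 mmHg: 176 ≥ 131 is true
  eGFR ≤ 133 mL/min: 37 ≤ 133 is true
  HbA1c ≥ 12.7%: 11.7 ≥ 12.7 is false
  prior myocardial infarction: no → false
  enrolling site = D: E == D is false
  eGFR ≥ 39 mL/min: 37 ≥ 39 is false
  age ≥ 77 years: 55 ≥ 77 is false
  years since diagnosis = 14 years: 6 == 14 is false
  NOT on anticoagulants: no → true
Combine:
[1.1.1.1.3.1] false OR false = false
[1.1.1.1.3] NOT false = true
[1.1.1.1] false OR true OR true = true
[1.1.1.2.1] true AND false = false
[1.1.1.2.2] NOT false = true
[1.1.1.2] false AND true = false
[1.1.1] true → false = false
[1.1.2.1.1] exactly-one(true, true) = false
[1.1.2.1.2.1] true OR false = true
[1.1.2.1.2] NOT true = false
[1.1.2.1] exactly-one(false, false) = false
[1.1.2.2.1] false OR false = false
[1.1.2.2.2] false OR false = false
[1.1.2.2] false OR false = false
[1.1.2] false OR false = false
[1.1] false OR false = false
[1] NOT false = true
[2] exactly-one(false, true, false) = true
[root] true AND true = true
Overall: true → enrolled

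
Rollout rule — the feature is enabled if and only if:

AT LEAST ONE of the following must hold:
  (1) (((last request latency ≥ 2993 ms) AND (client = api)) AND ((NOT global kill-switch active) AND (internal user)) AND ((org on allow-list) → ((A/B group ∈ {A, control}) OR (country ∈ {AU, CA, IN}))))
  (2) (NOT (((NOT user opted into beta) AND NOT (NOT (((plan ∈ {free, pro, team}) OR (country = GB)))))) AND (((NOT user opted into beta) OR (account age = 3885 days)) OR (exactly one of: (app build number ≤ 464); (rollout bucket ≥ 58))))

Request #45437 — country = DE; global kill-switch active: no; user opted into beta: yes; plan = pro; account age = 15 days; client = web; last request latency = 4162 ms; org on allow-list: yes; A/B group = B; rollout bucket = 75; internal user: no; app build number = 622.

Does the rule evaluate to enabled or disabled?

Enabled

Atomic conditions:
  last request latency ≥ 2993 ms: 4162 ≥ 2993 is true
  client = api: web == api is false
  NOT global kill-switch active: no → true
  internal user: no → false
  org on allow-list: yes → true
  A/B group ∈ {A, control}: B is not in the set → false
  country ∈ {AU, CA, IN}: DE is not in the set → false
  NOT user opted into beta: yes → false
  plan ∈ {free, pro, team}: pro is in the set → true
  country = GB: DE == GB is false
  account age = 3885 days: 15 == 3885 is false
  app build number ≤ 464: 622 ≤ 464 is false
  rollout bucket ≥ 58: 75 ≥ 58 is true
Combine:
[1.1] true AND false = false
[1.2] true AND false = false
[1.3.2] false OR false = false
[1.3] true → false = false
[1] false AND false AND false = false
[2.1.1.2.1.1] true OR false = true
[2.1.1.2.1] NOT true = false
[2.1.1.2] NOT false = true
[2.1.1] false AND true = false
[2.1] NOT false = true
[2.2.1] false OR false = false
[2.2.2] exactly-one(false, true) = true
[2.2] false OR true = true
[2] true AND true = true
[root] false OR true = true
Overall: true → enabled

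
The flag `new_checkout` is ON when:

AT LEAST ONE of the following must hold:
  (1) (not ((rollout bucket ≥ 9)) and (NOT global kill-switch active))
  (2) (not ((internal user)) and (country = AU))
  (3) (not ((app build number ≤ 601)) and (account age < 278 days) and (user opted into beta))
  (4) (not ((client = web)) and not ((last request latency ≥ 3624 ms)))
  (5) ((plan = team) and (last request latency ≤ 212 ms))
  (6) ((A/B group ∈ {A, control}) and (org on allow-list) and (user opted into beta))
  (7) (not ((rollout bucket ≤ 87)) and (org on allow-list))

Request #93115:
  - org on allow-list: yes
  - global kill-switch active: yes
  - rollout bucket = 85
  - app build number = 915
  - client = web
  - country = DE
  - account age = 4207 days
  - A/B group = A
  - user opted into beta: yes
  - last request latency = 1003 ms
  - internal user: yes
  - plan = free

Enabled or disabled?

Enabled

Atomic conditions:
  rollout bucket ≥ 9: 85 ≥ 9 is true
  NOT global kill-switch active: yes → false
  internal user: yes → true
  country = AU: DE == AU is false
  app build number ≤ 601: 915 ≤ 601 is false
  account age < 278 days: 4207 < 278 is false
  user opted into beta: yes → true
  client = web: web == web is true
  last request latency ≥ 3624 ms: 1003 ≥ 3624 is false
  plan = team: free == team is false
  last request latency ≤ 212 ms: 1003 ≤ 212 is false
  A/B group ∈ {A, control}: A is in the set → true
  org on allow-list: yes → true
  rollout bucket ≤ 87: 85 ≤ 87 is true
Combine:
[1.1] NOT true = false
[1] false AND false = false
[2.1] NOT true = false
[2] false AND false = false
[3.1] NOT false = true
[3] true AND false AND true = false
[4.1] NOT true = false
[4.2] NOT false = true
[4] false AND true = false
[5] false AND false = false
[6] true AND true AND true = true
[7.1] NOT true = false
[7] false AND true = false
[root] false OR false OR false OR false OR false OR true OR false = true
Overall: true → enabled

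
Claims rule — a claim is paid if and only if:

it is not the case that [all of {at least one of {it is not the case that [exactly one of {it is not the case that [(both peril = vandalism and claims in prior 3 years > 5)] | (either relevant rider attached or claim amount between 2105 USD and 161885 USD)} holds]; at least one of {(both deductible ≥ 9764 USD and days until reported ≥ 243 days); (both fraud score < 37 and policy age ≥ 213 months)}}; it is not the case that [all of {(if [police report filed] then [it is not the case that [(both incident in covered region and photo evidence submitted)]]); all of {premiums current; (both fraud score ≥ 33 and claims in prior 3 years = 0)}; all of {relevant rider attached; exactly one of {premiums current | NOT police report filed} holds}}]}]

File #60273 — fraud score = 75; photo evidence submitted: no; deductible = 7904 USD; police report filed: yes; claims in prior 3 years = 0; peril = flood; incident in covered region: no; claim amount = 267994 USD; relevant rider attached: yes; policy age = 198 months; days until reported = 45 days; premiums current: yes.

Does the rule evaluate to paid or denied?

Paid

Atomic conditions:
  peril = vandalism: flood == vandalism is false
  claims in prior 3 years > 5: 0 > 5 is false
  relevant rider attached: yes → true
  claim amount between 2105 USD and 161885 USD: 267994 in [2105, 161885] is false
  deductible ≥ 9764 USD: 7904 ≥ 9764 is false
  days until reported ≥ 243 days: 45 ≥ 243 is false
  fraud score < 37: 75 < 37 is false
  policy age ≥ 213 months: 198 ≥ 213 is false
  police report filed: yes → true
  incident in covered region: no → false
  photo evidence submitted: no → false
  premiums current: yes → true
  fraud score ≥ 33: 75 ≥ 33 is true
  claims in prior 3 years = 0: 0 == 0 is true
  NOT police report filed: yes → false
Combine:
[1.1.1.1.1.1] false AND false = false
[1.1.1.1.1] NOT false = true
[1.1.1.1.2] true OR false = true
[1.1.1.1] exactly-one(true, true) = false
[1.1.1] NOT false = true
[1.1.2.1] false AND false = false
[1.1.2.2] false AND false = false
[1.1.2] false OR false = false
[1.1] true OR false = true
[1.2.1.1.2.1] false AND false = false
[1.2.1.1.2] NOT false = true
[1.2.1.1] true → true = true
[1.2.1.2.2] true AND true = true
[1.2.1.2] true AND true = true
[1.2.1.3.2] exactly-one(true, false) = true
[1.2.1.3] true AND true = true
[1.2.1] true AND true AND true = true
[1.2] NOT true = false
[1] true AND false = false
[root] NOT false = true
Overall: true → paid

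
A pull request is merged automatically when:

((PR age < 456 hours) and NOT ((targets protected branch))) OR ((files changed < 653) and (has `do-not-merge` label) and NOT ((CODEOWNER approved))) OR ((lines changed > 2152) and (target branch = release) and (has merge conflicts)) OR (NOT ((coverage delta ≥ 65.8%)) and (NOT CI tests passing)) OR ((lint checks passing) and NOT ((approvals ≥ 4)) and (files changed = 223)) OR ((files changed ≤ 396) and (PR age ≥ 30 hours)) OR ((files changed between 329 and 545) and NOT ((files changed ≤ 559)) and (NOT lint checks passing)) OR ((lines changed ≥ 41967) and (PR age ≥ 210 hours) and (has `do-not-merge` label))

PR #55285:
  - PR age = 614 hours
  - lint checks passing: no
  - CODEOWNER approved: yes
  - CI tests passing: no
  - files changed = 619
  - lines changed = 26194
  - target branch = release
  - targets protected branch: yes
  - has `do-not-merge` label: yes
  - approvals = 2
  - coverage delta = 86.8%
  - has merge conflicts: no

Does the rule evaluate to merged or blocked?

Blocked

Atomic conditions:
  PR age < 456 hours: 614 < 456 is false
  targets protected branch: yes → true
  files changed < 653: 619 < 653 is true
  has `do-not-merge` label: yes → true
  CODEOWNER approved: yes → true
  lines changed > 2152: 26194 > 2152 is true
  target branch = release: release == release is true
  has merge conflicts: no → false
  coverage delta ≥ 65.8%: 86.8 ≥ 65.8 is true
  NOT CI tests passing: no → true
  lint checks passing: no → false
  approvals ≥ 4: 2 ≥ 4 is false
  files changed = 223: 619 == 223 is false
  files changed ≤ 396: 619 ≤ 396 is false
  PR age ≥ 30 hours: 614 ≥ 30 is true
  files changed between 329 and 545: 619 in [329, 545] is false
  files changed ≤ 559: 619 ≤ 559 is false
  NOT lint checks passing: no → true
  lines changed ≥ 41967: 26194 ≥ 41967 is false
  PR age ≥ 210 hours: 614 ≥ 210 is true
Combine:
[1.2] NOT true = false
[1] false AND false = false
[2.3] NOT true = false
[2] true AND true AND false = false
[3] true AND true AND false = false
[4.1] NOT true = false
[4] false AND true = false
[5.2] NOT false = true
[5] false AND true AND false = false
[6] false AND true = false
[7.2] NOT false = true
[7] false AND true AND true = false
[8] false AND true AND true = false
[root] false OR false OR false OR false OR false OR false OR false OR false = false
Overall: false → blocked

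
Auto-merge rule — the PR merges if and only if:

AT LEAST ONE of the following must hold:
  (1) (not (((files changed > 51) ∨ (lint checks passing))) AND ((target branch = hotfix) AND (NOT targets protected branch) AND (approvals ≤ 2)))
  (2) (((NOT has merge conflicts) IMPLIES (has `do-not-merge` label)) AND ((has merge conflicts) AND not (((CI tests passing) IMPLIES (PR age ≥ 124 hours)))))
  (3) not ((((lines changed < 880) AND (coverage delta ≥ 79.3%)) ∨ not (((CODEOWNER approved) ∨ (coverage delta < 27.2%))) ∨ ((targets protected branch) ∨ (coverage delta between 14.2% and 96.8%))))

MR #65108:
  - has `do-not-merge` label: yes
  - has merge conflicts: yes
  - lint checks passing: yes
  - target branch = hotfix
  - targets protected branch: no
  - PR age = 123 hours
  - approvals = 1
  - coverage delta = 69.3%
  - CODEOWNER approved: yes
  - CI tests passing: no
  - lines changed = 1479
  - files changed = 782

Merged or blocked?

Atomic conditions:
  files changed > 51: 782 > 51 is true
  lint checks passing: yes → true
  target branch = hotfix: hotfix == hotfix is true
  NOT targets protected branch: no → true
  approvals ≤ 2: 1 ≤ 2 is true
  NOT has merge conflicts: yes → false
  has `do-not-merge` label: yes → true
  has merge conflicts: yes → true
  CI tests passing: no → false
  PR age ≥ 124 hours: 123 ≥ 124 is false
  lines changed < 880: 1479 < 880 is false
  coverage delta ≥ 79.3%: 69.3 ≥ 79.3 is false
  CODEOWNER approved: yes → true
  coverage delta < 27.2%: 69.3 < 27.2 is false
  targets protected branch: no → false
  coverage delta between 14.2% and 96.8%: 69.3 in [14.2, 96.8] is true
Combine:
[1.1.1] true OR true = true
[1.1] NOT true = false
[1.2] true AND true AND true = true
[1] false AND true = false
[2.1] false → true (antecedent false ⇒ implication holds) = true
[2.2.2.1] false → false (antecedent false ⇒ implication holds) = true
[2.2.2] NOT true = false
[2.2] true AND false = false
[2] true AND false = false
[3.1.1] false AND false = false
[3.1.2.1] true OR false = true
[3.1.2] NOT true = false
[3.1.3] false OR true = true
[3.1] false OR false OR true = true
[3] NOT true = false
[root] false OR false OR false = false
Overall: false → blocked

Blocked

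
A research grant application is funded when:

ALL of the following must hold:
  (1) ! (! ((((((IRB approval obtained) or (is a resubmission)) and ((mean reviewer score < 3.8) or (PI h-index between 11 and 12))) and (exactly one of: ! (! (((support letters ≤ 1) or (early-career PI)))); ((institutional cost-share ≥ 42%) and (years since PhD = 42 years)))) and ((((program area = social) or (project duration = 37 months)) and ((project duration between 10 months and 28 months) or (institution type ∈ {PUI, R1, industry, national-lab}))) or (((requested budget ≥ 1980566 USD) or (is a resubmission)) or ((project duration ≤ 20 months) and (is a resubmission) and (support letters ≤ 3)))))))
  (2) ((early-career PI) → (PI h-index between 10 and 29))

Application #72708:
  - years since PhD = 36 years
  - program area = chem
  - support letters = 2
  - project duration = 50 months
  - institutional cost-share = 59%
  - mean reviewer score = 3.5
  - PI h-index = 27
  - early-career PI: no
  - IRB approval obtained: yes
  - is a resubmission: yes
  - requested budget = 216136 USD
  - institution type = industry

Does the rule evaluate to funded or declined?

Atomic conditions:
  IRB approval obtained: yes → true
  is a resubmission: yes → true
  mean reviewer score < 3.8: 3.5 < 3.8 is true
  PI h-index between 11 and 12: 27 in [11, 12] is false
  support letters ≤ 1: 2 ≤ 1 is false
  early-career PI: no → false
  institutional cost-share ≥ 42%: 59 ≥ 42 is true
  years since PhD = 42 years: 36 == 42 is false
  program area = social: chem == social is false
  project duration = 37 months: 50 == 37 is false
  project duration between 10 months and 28 months: 50 in [10, 28] is false
  institution type ∈ {PUI, R1, industry, national-lab}: industry is in the set → true
  requested budget ≥ 1980566 USD: 216136 ≥ 1980566 is false
  project duration ≤ 20 months: 50 ≤ 20 is false
  support letters ≤ 3: 2 ≤ 3 is true
  PI h-index between 10 and 29: 27 in [10, 29] is true
Combine:
[1.1.1.1.1.1] true OR true = true
[1.1.1.1.1.2] true OR false = true
[1.1.1.1.1] true AND true = true
[1.1.1.1.2.1.1.1] false OR false = false
[1.1.1.1.2.1.1] NOT false = true
[1.1.1.1.2.1] NOT true = false
[1.1.1.1.2.2] true AND false = false
[1.1.1.1.2] exactly-one(false, false) = false
[1.1.1.1] true AND false = false
[1.1.1.2.1.1] false OR false = false
[1.1.1.2.1.2] false OR true = true
[1.1.1.2.1] false AND true = false
[1.1.1.2.2.1] false OR true = true
[1.1.1.2.2.2] false AND true AND true = false
[1.1.1.2.2] true OR false = true
[1.1.1.2] false OR true = true
[1.1.1] false AND true = false
[1.1] NOT false = true
[1] NOT true = false
[2] false → true (antecedent false ⇒ implication holds) = true
[root] false AND true = false
Overall: false → declined

Declined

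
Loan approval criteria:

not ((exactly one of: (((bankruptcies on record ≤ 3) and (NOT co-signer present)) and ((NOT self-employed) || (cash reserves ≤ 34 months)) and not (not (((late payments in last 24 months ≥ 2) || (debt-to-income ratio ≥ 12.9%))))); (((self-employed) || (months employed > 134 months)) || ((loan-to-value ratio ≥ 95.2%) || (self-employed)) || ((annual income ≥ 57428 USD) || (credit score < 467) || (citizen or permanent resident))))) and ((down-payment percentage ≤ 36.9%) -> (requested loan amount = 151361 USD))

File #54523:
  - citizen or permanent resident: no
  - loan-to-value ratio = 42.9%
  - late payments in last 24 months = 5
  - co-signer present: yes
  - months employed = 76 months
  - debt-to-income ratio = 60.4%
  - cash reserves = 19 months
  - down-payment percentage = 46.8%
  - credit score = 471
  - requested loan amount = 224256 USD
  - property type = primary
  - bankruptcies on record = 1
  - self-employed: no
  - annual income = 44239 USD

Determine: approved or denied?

Atomic conditions:
  bankruptcies on record ≤ 3: 1 ≤ 3 is true
  NOT co-signer present: yes → false
  NOT self-employed: no → true
  cash reserves ≤ 34 months: 19 ≤ 34 is true
  late payments in last 24 months ≥ 2: 5 ≥ 2 is true
  debt-to-income ratio ≥ 12.9%: 60.4 ≥ 12.9 is true
  self-employed: no → false
  months employed > 134 months: 76 > 134 is false
  loan-to-value ratio ≥ 95.2%: 42.9 ≥ 95.2 is false
  annual income ≥ 57428 USD: 44239 ≥ 57428 is false
  credit score < 467: 471 < 467 is false
  citizen or permanent resident: no → false
  down-payment percentage ≤ 36.9%: 46.8 ≤ 36.9 is false
  requested loan amount = 151361 USD: 224256 == 151361 is false
Combine:
[1.1.1.1] true AND false = false
[1.1.1.2] true OR true = true
[1.1.1.3.1.1] true OR true = true
[1.1.1.3.1] NOT true = false
[1.1.1.3] NOT false = true
[1.1.1] false AND true AND true = false
[1.1.2.1] false OR false = false
[1.1.2.2] false OR false = false
[1.1.2.3] false OR false OR false = false
[1.1.2] false OR false OR false = false
[1.1] exactly-one(false, false) = false
[1] NOT false = true
[2] false → false (antecedent false ⇒ implication holds) = true
[root] true AND true = true
Overall: true → approved

Approved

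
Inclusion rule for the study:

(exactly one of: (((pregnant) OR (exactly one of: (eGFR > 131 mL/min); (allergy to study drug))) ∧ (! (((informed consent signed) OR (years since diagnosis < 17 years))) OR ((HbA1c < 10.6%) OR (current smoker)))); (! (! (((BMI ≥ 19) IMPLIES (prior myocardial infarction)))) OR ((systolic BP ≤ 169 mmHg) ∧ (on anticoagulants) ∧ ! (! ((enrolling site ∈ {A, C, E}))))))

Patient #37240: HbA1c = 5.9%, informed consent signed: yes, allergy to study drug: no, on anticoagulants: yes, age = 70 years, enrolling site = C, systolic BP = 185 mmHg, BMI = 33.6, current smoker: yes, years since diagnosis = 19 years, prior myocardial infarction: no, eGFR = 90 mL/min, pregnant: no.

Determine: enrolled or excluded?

Atomic conditions:
  pregnant: no → false
  eGFR > 131 mL/min: 90 > 131 is false
  allergy to study drug: no → false
  informed consent signed: yes → true
  years since diagnosis < 17 years: 19 < 17 is false
  HbA1c < 10.6%: 5.9 < 10.6 is true
  current smoker: yes → true
  BMI ≥ 19: 33.6 ≥ 19 is true
  prior myocardial infarction: no → false
  systolic BP ≤ 169 mmHg: 185 ≤ 169 is false
  on anticoagulants: yes → true
  enrolling site ∈ {A, C, E}: C is in the set → true
Combine:
[1.1.2] exactly-one(false, false) = false
[1.1] false OR false = false
[1.2.1.1] true OR false = true
[1.2.1] NOT true = false
[1.2.2] true OR true = true
[1.2] false OR true = true
[1] false AND true = false
[2.1.1.1] true → false = false
[2.1.1] NOT false = true
[2.1] NOT true = false
[2.2.3.1] NOT true = false
[2.2.3] NOT false = true
[2.2] false AND true AND true = false
[2] false OR false = false
[root] exactly-one(false, false) = false
Overall: false → excluded

Excluded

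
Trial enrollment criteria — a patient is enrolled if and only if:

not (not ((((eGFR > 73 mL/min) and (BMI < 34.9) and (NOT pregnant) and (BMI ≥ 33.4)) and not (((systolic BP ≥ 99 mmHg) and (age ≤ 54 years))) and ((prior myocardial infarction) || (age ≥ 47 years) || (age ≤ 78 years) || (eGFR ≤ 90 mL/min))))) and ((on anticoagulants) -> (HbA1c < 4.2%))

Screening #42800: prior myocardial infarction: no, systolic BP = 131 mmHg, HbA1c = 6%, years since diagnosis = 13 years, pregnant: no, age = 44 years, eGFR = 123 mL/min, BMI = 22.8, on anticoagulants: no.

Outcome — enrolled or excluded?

Atomic conditions:
  eGFR > 73 mL/min: 123 > 73 is true
  BMI < 34.9: 22.8 < 34.9 is true
  NOT pregnant: no → true
  BMI ≥ 33.4: 22.8 ≥ 33.4 is false
  systolic BP ≥ 99 mmHg: 131 ≥ 99 is true
  age ≤ 54 years: 44 ≤ 54 is true
  prior myocardial infarction: no → false
  age ≥ 47 years: 44 ≥ 47 is false
  age ≤ 78 years: 44 ≤ 78 is true
  eGFR ≤ 90 mL/min: 123 ≤ 90 is false
  on anticoagulants: no → false
  HbA1c < 4.2%: 6 < 4.2 is false
Combine:
[1.1.1.1] true AND true AND true AND false = false
[1.1.1.2.1] true AND true = true
[1.1.1.2] NOT true = false
[1.1.1.3] false OR false OR true OR false = true
[1.1.1] false AND false AND true = false
[1.1] NOT false = true
[1] NOT true = false
[2] false → false (antecedent false ⇒ implication holds) = true
[root] false AND true = false
Overall: false → excluded

Excluded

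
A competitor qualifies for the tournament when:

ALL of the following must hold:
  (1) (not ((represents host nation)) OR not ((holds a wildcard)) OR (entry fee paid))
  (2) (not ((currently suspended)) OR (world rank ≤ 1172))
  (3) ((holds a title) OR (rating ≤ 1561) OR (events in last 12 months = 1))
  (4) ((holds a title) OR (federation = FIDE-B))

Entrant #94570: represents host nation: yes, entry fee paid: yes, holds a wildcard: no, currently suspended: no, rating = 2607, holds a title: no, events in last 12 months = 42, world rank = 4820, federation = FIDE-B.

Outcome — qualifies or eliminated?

Eliminated

Atomic conditions:
  represents host nation: yes → true
  holds a wildcard: no → false
  entry fee paid: yes → true
  currently suspended: no → false
  world rank ≤ 1172: 4820 ≤ 1172 is false
  holds a title: no → false
  rating ≤ 1561: 2607 ≤ 1561 is false
  events in last 12 months = 1: 42 == 1 is false
  federation = FIDE-B: FIDE-B == FIDE-B is true
Combine:
[1.1] NOT true = false
[1.2] NOT false = true
[1] false OR true OR true = true
[2.1] NOT false = true
[2] true OR false = true
[3] false OR false OR false = false
[4] false OR true = true
[root] true AND true AND false AND true = false
Overall: false → eliminated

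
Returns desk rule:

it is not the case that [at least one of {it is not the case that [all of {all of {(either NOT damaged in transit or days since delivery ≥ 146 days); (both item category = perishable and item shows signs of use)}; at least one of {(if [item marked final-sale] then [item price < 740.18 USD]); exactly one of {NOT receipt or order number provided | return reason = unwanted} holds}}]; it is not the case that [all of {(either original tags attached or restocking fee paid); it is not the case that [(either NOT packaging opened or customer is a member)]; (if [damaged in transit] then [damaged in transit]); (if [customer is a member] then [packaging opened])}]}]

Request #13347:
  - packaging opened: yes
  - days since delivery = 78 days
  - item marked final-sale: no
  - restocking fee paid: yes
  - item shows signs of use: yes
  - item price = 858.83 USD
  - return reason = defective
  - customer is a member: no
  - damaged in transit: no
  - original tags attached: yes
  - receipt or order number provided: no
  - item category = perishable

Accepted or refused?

Atomic conditions:
  NOT damaged in transit: no → true
  days since delivery ≥ 146 days: 78 ≥ 146 is false
  item category = perishable: perishable == perishable is true
  item shows signs of use: yes → true
  item marked final-sale: no → false
  item price < 740.18 USD: 858.83 < 740.18 is false
  NOT receipt or order number provided: no → true
  return reason = unwanted: defective == unwanted is false
  original tags attached: yes → true
  restocking fee paid: yes → true
  NOT packaging opened: yes → false
  customer is a member: no → false
  damaged in transit: no → false
  packaging opened: yes → true
Combine:
[1.1.1.1.1] true OR false = true
[1.1.1.1.2] true AND true = true
[1.1.1.1] true AND true = true
[1.1.1.2.1] false → false (antecedent false ⇒ implication holds) = true
[1.1.1.2.2] exactly-one(true, false) = true
[1.1.1.2] true OR true = true
[1.1.1] true AND true = true
[1.1] NOT true = false
[1.2.1.1] true OR true = true
[1.2.1.2.1] false OR false = false
[1.2.1.2] NOT false = true
[1.2.1.3] false → false (antecedent false ⇒ implication holds) = true
[1.2.1.4] false → true (antecedent false ⇒ implication holds) = true
[1.2.1] true AND true AND true AND true = true
[1.2] NOT true = false
[1] false OR false = false
[root] NOT false = true
Overall: true → accepted

Accepted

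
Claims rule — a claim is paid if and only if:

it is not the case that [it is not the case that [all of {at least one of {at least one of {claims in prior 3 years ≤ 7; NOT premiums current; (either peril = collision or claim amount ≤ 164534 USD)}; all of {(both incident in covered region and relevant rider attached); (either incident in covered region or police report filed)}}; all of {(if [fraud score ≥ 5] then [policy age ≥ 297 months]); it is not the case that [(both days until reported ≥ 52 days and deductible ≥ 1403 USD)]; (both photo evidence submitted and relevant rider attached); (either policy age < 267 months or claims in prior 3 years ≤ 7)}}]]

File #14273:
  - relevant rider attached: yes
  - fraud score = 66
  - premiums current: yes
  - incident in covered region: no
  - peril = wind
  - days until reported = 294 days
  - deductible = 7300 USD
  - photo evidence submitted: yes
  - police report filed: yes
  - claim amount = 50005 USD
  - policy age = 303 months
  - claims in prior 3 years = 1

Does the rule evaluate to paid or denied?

Denied

Atomic conditions:
  claims in prior 3 years ≤ 7: 1 ≤ 7 is true
  NOT premiums current: yes → false
  peril = collision: wind == collision is false
  claim amount ≤ 164534 USD: 50005 ≤ 164534 is true
  incident in covered region: no → false
  relevant rider attached: yes → true
  police report filed: yes → true
  fraud score ≥ 5: 66 ≥ 5 is true
  policy age ≥ 297 months: 303 ≥ 297 is true
  days until reported ≥ 52 days: 294 ≥ 52 is true
  deductible ≥ 1403 USD: 7300 ≥ 1403 is true
  photo evidence submitted: yes → true
  policy age < 267 months: 303 < 267 is false
Combine:
[1.1.1.1.3] false OR true = true
[1.1.1.1] true OR false OR true = true
[1.1.1.2.1] false AND true = false
[1.1.1.2.2] false OR true = true
[1.1.1.2] false AND true = false
[1.1.1] true OR false = true
[1.1.2.1] true → true = true
[1.1.2.2.1] true AND true = true
[1.1.2.2] NOT true = false
[1.1.2.3] true AND true = true
[1.1.2.4] false OR true = true
[1.1.2] true AND false AND true AND true = false
[1.1] true AND false = false
[1] NOT false = true
[root] NOT true = false
Overall: false → denied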